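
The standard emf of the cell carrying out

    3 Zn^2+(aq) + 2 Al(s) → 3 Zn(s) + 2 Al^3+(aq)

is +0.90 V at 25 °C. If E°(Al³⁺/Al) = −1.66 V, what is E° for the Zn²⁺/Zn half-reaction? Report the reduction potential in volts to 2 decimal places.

−0.76 V

In the reaction as written the Zn²⁺/Zn couple is reduced (cathode) and Al³⁺/Al is oxidized (anode), so E°cell = E°(Zn²⁺/Zn) − E°(Al³⁺/Al).
E°(Zn²⁺/Zn) = E°cell + E°(anode) = +0.90 + (−1.66) = −0.76 V.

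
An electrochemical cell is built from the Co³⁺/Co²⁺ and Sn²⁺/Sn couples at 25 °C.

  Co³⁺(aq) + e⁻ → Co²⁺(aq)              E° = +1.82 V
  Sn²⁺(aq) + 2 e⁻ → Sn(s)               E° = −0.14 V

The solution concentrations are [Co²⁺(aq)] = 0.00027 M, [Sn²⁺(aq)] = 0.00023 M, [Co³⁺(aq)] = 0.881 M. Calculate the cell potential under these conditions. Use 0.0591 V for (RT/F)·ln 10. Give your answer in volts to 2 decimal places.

Since E°(Co³⁺/Co²⁺) > E°(Sn²⁺/Sn), Co³⁺/Co²⁺ serves as the cathode.
E°cell = E°cat − E°an = +1.82 − (−0.14) = +1.96 V; n = 2.
The balanced reaction is 2 Co³⁺(aq) + Sn(s) → 2 Co²⁺(aq) + Sn²⁺(aq), so Q = ([Co²⁺(aq)]^2·[Sn²⁺(aq)]) / [Co³⁺(aq)]^2 = 2.16×10^−11 and log Q = −10.665.
Applying E = E° − (RT ln10/nF)·log Q gives +1.96 − (0.0591/2)(−10.665) = +2.28 V.

+2.28 V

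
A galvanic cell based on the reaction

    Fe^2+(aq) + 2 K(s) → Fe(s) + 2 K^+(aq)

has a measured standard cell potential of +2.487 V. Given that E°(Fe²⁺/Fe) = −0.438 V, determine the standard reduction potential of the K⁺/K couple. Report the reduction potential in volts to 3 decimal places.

−2.925 V

In the reaction as written the Fe²⁺/Fe couple is reduced (cathode) and K⁺/K is oxidized (anode), so E°cell = E°(Fe²⁺/Fe) − E°(K⁺/K).
E°(K⁺/K) = E°(cathode) − E°cell = −0.438 − (+2.487) = −2.925 V.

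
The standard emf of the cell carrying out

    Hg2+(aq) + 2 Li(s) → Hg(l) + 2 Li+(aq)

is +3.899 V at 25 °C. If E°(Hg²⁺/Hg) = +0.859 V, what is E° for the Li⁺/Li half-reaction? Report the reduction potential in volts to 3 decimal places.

In the reaction as written the Hg²⁺/Hg couple is reduced (cathode) and Li⁺/Li is oxidized (anode), so E°cell = E°(Hg²⁺/Hg) − E°(Li⁺/Li).
E°(Li⁺/Li) = E°(cathode) − E°cell = +0.859 − (+3.899) = −3.040 V.

−3.040 V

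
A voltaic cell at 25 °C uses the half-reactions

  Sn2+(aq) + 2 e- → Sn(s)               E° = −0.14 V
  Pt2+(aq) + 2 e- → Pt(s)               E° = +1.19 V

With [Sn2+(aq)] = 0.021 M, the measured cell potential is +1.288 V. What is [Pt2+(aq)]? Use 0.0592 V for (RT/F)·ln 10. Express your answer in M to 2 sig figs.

0.00080 M

The Pt²⁺/Pt couple has the larger reduction potential, so it is the cathode: E°cell = +1.19 − (−0.14) = +1.33 V and n = 2.
Since E = E° − (0.0592/n)·log Q, log Q = n(E° − E)/0.0592 = 1.419.
Balancing electrons gives Pt2+(aq) + Sn(s) → Pt(s) + Sn2+(aq); thus Q = [Sn2+(aq)] / [Pt2+(aq)].
Isolating [Pt2+(aq)] in Q = 10^{1.419} yields log [Pt2+(aq)] = −3.097, i.e. 0.00080 M.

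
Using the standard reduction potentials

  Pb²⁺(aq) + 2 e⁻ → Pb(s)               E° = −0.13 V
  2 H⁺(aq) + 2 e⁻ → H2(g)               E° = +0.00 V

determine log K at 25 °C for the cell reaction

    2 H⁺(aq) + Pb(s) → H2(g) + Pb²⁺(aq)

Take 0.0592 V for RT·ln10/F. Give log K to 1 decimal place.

The 2H⁺/H₂ couple is reduced (cathode); E°cell = +0.00 − (−0.13) = +0.13 V with n = 2.
At equilibrium E = 0, so log K = nE°cell / 0.0592 = (2)(+0.13) / 0.0592 = 4.4.

log K = 4.4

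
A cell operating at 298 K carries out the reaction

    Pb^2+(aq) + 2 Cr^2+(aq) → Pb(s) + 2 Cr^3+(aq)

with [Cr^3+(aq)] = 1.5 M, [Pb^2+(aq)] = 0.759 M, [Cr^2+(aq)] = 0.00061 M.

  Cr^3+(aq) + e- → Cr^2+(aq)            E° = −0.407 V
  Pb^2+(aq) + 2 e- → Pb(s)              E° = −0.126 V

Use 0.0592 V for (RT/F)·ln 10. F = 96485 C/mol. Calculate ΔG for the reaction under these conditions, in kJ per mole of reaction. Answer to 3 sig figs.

E°cell = −0.126 − (−0.407) = +0.281 V; the balanced reaction transfers n = 2 electrons.
Here Q = [Cr^3+(aq)]^2 / ([Pb^2+(aq)]·[Cr^2+(aq)]^2) = 7.97×10^6 (log Q = 6.901), giving E = +0.281 − (0.0592/2)·(6.901) = +0.0767 V.
Finally ΔG = −nFE = −(2)(96485 C/mol)(+0.0767 V) = −14.8 kJ/mol.

−14.8 kJ/mol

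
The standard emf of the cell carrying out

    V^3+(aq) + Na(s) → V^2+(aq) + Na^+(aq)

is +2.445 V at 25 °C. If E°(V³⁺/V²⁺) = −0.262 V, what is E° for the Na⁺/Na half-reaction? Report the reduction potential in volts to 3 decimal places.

−2.707 V

In the reaction as written the V³⁺/V²⁺ couple is reduced (cathode) and Na⁺/Na is oxidized (anode), so E°cell = E°(V³⁺/V²⁺) − E°(Na⁺/Na).
E°(Na⁺/Na) = E°(cathode) − E°cell = −0.262 − (+2.445) = −2.707 V.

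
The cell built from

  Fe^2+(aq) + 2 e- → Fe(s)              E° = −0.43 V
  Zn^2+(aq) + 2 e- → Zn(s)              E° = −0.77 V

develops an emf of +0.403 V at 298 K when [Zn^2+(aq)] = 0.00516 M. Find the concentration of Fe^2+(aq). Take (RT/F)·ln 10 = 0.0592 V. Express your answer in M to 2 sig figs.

0.69 M

Fe²⁺/Fe is the cathode (higher E°); E°cell = −0.43 − (−0.77) = +0.34 V with n = 2.
Since E = E° − (0.0592/n)·log Q, log Q = n(E° − E)/0.0592 = −2.128.
Balancing electrons gives Fe^2+(aq) + Zn(s) → Fe(s) + Zn^2+(aq); thus Q = [Zn^2+(aq)] / [Fe^2+(aq)].
Isolating [Fe^2+(aq)] in Q = 10^{−2.128} yields log [Fe^2+(aq)] = −0.159, i.e. 0.69 M.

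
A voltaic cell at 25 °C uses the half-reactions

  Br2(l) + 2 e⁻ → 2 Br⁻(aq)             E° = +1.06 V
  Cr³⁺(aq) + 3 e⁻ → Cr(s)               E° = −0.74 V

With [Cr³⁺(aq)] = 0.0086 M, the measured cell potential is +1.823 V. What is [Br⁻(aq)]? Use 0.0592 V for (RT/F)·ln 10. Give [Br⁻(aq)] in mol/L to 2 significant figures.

2.0 M

With Br₂/Br⁻ at the cathode and Cr³⁺/Cr at the anode, E°cell = +1.06 − (−0.74) = +1.80 V (n = 6).
From the Nernst equation, log Q = n(E° − E)/0.0592 = 6·(+1.80 − (+1.823))/0.0592 = −2.331.
For 3 Br2(l) + 2 Cr(s) → 6 Br⁻(aq) + 2 Cr³⁺(aq), the reaction quotient is Q = [Br⁻(aq)]^6·[Cr³⁺(aq)]^2.
Isolating [Br⁻(aq)] in Q = 10^{−2.331} yields log [Br⁻(aq)] = 0.300, i.e. 2.0 M.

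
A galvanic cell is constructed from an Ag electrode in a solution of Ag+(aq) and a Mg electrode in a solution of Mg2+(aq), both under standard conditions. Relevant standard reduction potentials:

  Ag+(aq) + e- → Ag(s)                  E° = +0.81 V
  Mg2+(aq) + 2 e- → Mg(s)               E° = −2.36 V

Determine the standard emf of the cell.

+3.17 V

Of the two couples in this cell, the one with the more positive reduction potential is reduced at the cathode: here that is Ag⁺/Ag (+0.81 V); Mg²⁺/Mg (−2.36 V) is the anode.
E°cell = E°(cathode) − E°(anode) = +0.81 − (−2.36) = +3.17 V.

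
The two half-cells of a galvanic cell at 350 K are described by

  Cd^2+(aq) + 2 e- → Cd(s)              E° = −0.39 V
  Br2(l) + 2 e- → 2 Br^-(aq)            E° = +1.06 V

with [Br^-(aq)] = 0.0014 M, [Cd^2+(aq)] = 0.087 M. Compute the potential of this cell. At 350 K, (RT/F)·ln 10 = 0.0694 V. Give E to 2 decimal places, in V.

Since E°(Br₂/Br⁻) > E°(Cd²⁺/Cd), Br₂/Br⁻ serves as the cathode.
E°cell = E°cat − E°an = +1.06 − (−0.39) = +1.45 V; n = 2.
The balanced reaction is Br2(l) + Cd(s) → 2 Br^-(aq) + Cd^2+(aq), so Q = [Br^-(aq)]^2·[Cd^2+(aq)] = 1.71×10^−7 and log Q = −6.768.
E = E° − (0.0694/n)·log Q = +1.45 − (0.0694/2)(−6.768) = +1.68 V.

+1.68 V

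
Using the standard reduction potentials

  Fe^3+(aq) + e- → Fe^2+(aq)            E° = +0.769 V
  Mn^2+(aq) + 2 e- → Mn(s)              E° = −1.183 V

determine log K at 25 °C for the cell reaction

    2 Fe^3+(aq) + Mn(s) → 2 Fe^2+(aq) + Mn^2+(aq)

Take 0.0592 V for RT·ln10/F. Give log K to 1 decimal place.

log K = 65.9

The Fe³⁺/Fe²⁺ couple is reduced (cathode); E°cell = +0.769 − (−1.183) = +1.952 V with n = 2.
At equilibrium E = 0, so log K = nE°cell / 0.0592 = (2)(+1.952) / 0.0592 = 65.9.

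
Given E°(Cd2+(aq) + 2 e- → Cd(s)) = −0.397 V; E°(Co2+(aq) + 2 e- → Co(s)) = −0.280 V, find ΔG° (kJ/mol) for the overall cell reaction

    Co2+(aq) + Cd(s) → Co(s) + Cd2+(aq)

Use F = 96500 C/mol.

−22.6 kJ/mol

In the reaction as written Co2+(aq) is reduced, so the Co²⁺/Co couple is the cathode and Cd²⁺/Cd is the anode.
E°cell = −0.280 − (−0.397) = +0.117 V; balancing electrons gives n = 2.
ΔG° = −nFE°cell = −(2)(96500)(+0.117) J/mol = −22.6 kJ/mol.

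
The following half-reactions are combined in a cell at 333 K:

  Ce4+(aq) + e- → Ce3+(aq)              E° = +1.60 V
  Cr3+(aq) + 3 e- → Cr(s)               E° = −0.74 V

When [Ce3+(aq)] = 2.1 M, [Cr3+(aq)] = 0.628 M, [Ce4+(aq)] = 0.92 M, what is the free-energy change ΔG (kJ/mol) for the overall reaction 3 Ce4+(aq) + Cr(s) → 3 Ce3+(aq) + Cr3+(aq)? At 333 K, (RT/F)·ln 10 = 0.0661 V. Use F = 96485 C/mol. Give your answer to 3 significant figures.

E°cell = +1.60 − (−0.74) = +2.34 V; the balanced reaction transfers n = 3 electrons.
Here Q = ([Ce3+(aq)]^3·[Cr3+(aq)]) / [Ce4+(aq)]^3 = 7.47 (log Q = 0.873), giving E = +2.34 − (0.0661/3)·(0.873) = +2.3208 V.
Then ΔG = −nFE = −3 × 96485 × +2.3208 J/mol = −672 kJ/mol.

−672 kJ/mol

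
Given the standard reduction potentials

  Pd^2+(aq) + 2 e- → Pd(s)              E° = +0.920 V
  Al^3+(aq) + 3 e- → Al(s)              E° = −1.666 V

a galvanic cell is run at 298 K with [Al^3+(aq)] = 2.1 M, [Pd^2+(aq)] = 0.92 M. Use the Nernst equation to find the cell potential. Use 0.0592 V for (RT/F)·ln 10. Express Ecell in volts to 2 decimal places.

Pd²⁺/Pd is reduced (cathode, E° = +0.920 V) and Al³⁺/Al is oxidized (anode).
The standard potential is +0.920 − (−1.666) = +2.586 V and the balanced reaction transfers n = 6 electrons.
The balanced reaction is 3 Pd^2+(aq) + 2 Al(s) → 3 Pd(s) + 2 Al^3+(aq), so Q = [Al^3+(aq)]^2 / [Pd^2+(aq)]^3 = 5.66 and log Q = 0.753.
E = E° − (0.0592/n)·log Q = +2.586 − (0.0592/6)(0.753) = +2.58 V.

+2.58 V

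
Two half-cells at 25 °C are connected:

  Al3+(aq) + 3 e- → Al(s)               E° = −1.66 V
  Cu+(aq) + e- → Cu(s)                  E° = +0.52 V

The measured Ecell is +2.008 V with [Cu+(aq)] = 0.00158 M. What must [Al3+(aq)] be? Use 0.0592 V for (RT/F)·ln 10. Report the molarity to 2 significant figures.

2.1 M

With Cu⁺/Cu at the cathode and Al³⁺/Al at the anode, E°cell = +0.52 − (−1.66) = +2.18 V (n = 3).
Since E = E° − (0.0592/n)·log Q, log Q = n(E° − E)/0.0592 = 8.716.
The balanced reaction is 3 Cu+(aq) + Al(s) → 3 Cu(s) + Al3+(aq), so Q = [Al3+(aq)] / [Cu+(aq)]^3.
Substituting the known concentrations and solving, log [Al3+(aq)] = 0.312 and [Al3+(aq)] = 2.1 M.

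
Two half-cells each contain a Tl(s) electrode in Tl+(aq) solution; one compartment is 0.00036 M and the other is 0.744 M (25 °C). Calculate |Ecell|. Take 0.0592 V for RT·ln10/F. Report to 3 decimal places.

0.196 V

For a concentration cell E°cell = 0, since both electrodes use the same couple.
The compartment with the higher Tl+(aq) concentration (0.744 M) acts as the cathode; ions are reduced there and produced at the dilute (0.00036 M) anode.
With n = 1, Ecell = −(0.0592/1)·log([dilute]/[conc]) = −(0.0592/1)·log(0.00036/0.744) = +0.196 V.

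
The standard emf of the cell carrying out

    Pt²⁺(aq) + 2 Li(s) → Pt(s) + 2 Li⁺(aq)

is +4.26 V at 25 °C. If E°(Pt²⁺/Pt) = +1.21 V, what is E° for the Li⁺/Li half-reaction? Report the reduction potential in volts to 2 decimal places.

−3.05 V

In the reaction as written the Pt²⁺/Pt couple is reduced (cathode) and Li⁺/Li is oxidized (anode), so E°cell = E°(Pt²⁺/Pt) − E°(Li⁺/Li).
E°(Li⁺/Li) = E°(cathode) − E°cell = +1.21 − (+4.26) = −3.05 V.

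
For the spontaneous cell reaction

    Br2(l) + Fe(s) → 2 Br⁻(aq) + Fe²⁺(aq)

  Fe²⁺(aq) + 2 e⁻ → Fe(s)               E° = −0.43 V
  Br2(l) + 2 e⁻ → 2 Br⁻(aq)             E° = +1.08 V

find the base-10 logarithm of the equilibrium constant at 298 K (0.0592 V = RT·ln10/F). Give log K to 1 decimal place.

The Br₂/Br⁻ couple is reduced (cathode); E°cell = +1.08 − (−0.43) = +1.51 V with n = 2.
At equilibrium E = 0, so log K = nE°cell / 0.0592 = (2)(+1.51) / 0.0592 = 51.0.

log K = 51.0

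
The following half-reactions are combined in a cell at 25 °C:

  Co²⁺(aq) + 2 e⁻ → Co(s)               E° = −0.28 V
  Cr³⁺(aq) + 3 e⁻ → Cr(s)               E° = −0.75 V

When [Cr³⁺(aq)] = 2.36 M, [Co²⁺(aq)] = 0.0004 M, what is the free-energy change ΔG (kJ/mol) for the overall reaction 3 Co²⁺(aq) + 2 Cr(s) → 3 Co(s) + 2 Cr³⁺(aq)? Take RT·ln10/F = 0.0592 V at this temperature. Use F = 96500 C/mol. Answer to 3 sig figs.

With Co²⁺/Co reduced at the cathode, E°cell = −0.28 − (−0.75) = +0.47 V and n = 6.
Here Q = [Cr³⁺(aq)]^2 / [Co²⁺(aq)]^3 = 8.7×10^10 (log Q = 10.940), giving E = +0.47 − (0.0592/6)·(10.940) = +0.3621 V.
Then ΔG = −nFE = −6 × 96500 × +0.3621 J/mol = −210 kJ/mol.

−210 kJ/mol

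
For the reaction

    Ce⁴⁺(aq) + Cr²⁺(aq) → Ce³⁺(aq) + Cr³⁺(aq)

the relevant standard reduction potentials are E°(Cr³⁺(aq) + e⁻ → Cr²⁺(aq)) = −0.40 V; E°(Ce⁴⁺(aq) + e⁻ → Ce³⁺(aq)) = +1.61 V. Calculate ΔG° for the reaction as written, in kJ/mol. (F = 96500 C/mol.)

In the reaction as written Ce⁴⁺(aq) is reduced, so the Ce⁴⁺/Ce³⁺ couple is the cathode and Cr³⁺/Cr²⁺ is the anode.
E°cell = +1.61 − (−0.40) = +2.01 V; balancing electrons gives n = 1.
ΔG° = −nFE°cell = −(1)(96500)(+2.01) J/mol = −194 kJ/mol.

−194 kJ/mol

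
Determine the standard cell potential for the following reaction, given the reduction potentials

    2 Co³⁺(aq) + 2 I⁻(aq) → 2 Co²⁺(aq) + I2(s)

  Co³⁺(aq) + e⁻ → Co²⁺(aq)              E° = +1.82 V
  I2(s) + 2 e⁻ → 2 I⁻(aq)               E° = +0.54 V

Co³⁺(aq) gains electrons, so the Co³⁺/Co²⁺ couple is the cathode; the I₂/I⁻ couple is the anode.
E°cell = E°(cathode) − E°(anode) = +1.82 − (+0.54) = +1.28 V.

+1.28 V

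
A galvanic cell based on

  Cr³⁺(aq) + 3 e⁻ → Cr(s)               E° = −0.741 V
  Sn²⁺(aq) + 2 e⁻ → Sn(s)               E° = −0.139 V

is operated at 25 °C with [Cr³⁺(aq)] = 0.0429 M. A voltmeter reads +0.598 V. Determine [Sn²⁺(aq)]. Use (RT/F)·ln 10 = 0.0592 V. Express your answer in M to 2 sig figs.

0.090 M

With Sn²⁺/Sn at the cathode and Cr³⁺/Cr at the anode, E°cell = −0.139 − (−0.741) = +0.602 V (n = 6).
From the Nernst equation, log Q = n(E° − E)/0.0592 = 6·(+0.602 − (+0.598))/0.0592 = 0.405.
For 3 Sn²⁺(aq) + 2 Cr(s) → 3 Sn(s) + 2 Cr³⁺(aq), the reaction quotient is Q = [Cr³⁺(aq)]^2 / [Sn²⁺(aq)]^3.
Substituting the known concentrations and solving, log [Sn²⁺(aq)] = −1.047 and [Sn²⁺(aq)] = 0.090 M.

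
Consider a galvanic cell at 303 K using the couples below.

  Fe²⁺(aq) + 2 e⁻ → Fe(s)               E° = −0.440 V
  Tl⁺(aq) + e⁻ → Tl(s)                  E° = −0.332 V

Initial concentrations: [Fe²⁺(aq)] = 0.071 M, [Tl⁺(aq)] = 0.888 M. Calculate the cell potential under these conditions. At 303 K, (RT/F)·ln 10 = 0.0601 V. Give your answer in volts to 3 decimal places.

+0.139 V

The Tl⁺/Tl couple has the more positive E°, so it is the cathode; Fe²⁺/Fe is the anode.
E°cell = −0.332 − (−0.440) = +0.108 V, with n = 2 electrons transferred.
Balancing gives 2 Tl⁺(aq) + Fe(s) → 2 Tl(s) + Fe²⁺(aq); hence Q = [Fe²⁺(aq)] / [Tl⁺(aq)]^2 = 0.09 (log Q = −1.046).
Applying E = E° − (RT ln10/nF)·log Q gives +0.108 − (0.0601/2)(−1.046) = +0.139 V.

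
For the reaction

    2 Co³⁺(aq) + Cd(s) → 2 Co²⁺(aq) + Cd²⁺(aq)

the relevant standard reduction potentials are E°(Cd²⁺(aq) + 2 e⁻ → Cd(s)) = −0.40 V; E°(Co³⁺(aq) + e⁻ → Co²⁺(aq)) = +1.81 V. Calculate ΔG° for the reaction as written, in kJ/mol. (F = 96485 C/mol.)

−426 kJ/mol

In the reaction as written Co³⁺(aq) is reduced, so the Co³⁺/Co²⁺ couple is the cathode and Cd²⁺/Cd is the anode.
E°cell = +1.81 − (−0.40) = +2.21 V; balancing electrons gives n = 2.
ΔG° = −nFE°cell = −(2)(96485)(+2.21) J/mol = −426 kJ/mol.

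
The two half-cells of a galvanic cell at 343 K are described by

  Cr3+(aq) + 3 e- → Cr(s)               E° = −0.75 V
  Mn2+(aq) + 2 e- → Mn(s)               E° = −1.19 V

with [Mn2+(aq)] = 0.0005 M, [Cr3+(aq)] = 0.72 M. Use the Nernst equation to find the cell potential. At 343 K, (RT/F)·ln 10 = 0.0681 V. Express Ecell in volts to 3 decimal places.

+0.549 V

The Cr³⁺/Cr couple has the more positive E°, so it is the cathode; Mn²⁺/Mn is the anode.
E°cell = E°cat − E°an = −0.75 − (−1.19) = +0.44 V; n = 6.
For the overall reaction 2 Cr3+(aq) + 3 Mn(s) → 2 Cr(s) + 3 Mn2+(aq), Q = [Mn2+(aq)]^3 / [Cr3+(aq)]^2 = 2.41×10^−10, giving log Q = −9.618.
By the Nernst equation, E = +0.44 − (0.0681/6)·(−9.618) = +0.549 V.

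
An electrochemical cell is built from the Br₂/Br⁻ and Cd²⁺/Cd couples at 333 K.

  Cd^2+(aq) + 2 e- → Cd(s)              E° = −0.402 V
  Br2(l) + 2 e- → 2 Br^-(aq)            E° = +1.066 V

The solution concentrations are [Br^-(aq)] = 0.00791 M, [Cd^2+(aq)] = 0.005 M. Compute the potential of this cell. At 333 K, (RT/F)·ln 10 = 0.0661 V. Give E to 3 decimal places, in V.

+1.683 V

Br₂/Br⁻ is reduced (cathode, E° = +1.066 V) and Cd²⁺/Cd is oxidized (anode).
E°cell = E°cat − E°an = +1.066 − (−0.402) = +1.468 V; n = 2.
Balancing gives Br2(l) + Cd(s) → 2 Br^-(aq) + Cd^2+(aq); hence Q = [Br^-(aq)]^2·[Cd^2+(aq)] = 3.13×10^−7 (log Q = −6.505).
Applying E = E° − (RT ln10/nF)·log Q gives +1.468 − (0.0661/2)(−6.505) = +1.683 V.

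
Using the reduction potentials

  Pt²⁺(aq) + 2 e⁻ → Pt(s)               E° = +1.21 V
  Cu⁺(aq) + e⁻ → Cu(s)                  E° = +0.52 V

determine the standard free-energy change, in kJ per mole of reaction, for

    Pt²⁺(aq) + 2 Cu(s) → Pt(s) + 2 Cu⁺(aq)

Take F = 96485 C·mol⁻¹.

In the reaction as written Pt²⁺(aq) is reduced, so the Pt²⁺/Pt couple is the cathode and Cu⁺/Cu is the anode.
E°cell = +1.21 − (+0.52) = +0.69 V; balancing electrons gives n = 2.
ΔG° = −nFE°cell = −(2)(96485)(+0.69) J/mol = −133 kJ/mol.

−133 kJ/mol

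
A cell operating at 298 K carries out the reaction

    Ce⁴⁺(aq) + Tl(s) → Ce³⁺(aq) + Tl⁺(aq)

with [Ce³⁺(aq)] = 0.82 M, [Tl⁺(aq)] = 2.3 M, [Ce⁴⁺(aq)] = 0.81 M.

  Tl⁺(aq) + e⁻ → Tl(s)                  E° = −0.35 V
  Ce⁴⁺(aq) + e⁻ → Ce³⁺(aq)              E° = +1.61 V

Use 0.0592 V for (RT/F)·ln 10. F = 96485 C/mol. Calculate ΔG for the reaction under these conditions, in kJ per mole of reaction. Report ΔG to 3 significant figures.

E°cell = +1.61 − (−0.35) = +1.96 V; the balanced reaction transfers n = 1 electron.
The reaction quotient is ([Ce³⁺(aq)]·[Tl⁺(aq)]) / [Ce⁴⁺(aq)] = 2.33; by Nernst, E = +1.96 − (0.0592/1)(0.367) = +1.9383 V.
Then ΔG = −nFE = −1 × 96485 × +1.9383 J/mol = −187 kJ/mol.

−187 kJ/mol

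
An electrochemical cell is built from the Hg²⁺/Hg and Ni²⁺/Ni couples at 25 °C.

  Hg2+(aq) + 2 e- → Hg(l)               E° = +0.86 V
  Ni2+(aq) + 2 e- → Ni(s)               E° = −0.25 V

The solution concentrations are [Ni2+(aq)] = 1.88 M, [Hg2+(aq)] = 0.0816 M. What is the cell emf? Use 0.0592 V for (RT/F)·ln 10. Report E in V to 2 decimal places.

+1.07 V

Since E°(Hg²⁺/Hg) > E°(Ni²⁺/Ni), Hg²⁺/Hg serves as the cathode.
E°cell = +0.86 − (−0.25) = +1.11 V, with n = 2 electrons transferred.
The balanced reaction is Hg2+(aq) + Ni(s) → Hg(l) + Ni2+(aq), so Q = [Ni2+(aq)] / [Hg2+(aq)] = 23 and log Q = 1.362.
Applying E = E° − (RT ln10/nF)·log Q gives +1.11 − (0.0592/2)(1.362) = +1.07 V.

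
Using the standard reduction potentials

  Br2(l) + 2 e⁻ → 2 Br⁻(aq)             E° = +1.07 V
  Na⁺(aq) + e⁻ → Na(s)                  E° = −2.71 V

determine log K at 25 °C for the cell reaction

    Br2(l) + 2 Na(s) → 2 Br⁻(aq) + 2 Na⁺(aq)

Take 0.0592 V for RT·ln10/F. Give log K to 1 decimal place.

log K = 127.7

The Br₂/Br⁻ couple is reduced (cathode); E°cell = +1.07 − (−2.71) = +3.78 V with n = 2.
At equilibrium E = 0, so log K = nE°cell / 0.0592 = (2)(+3.78) / 0.0592 = 127.7.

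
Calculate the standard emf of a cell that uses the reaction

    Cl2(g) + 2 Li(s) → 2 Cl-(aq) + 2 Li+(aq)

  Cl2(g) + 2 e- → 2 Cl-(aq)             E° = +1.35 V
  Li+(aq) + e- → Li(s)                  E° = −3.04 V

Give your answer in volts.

+4.39 V

Cl2(g) gains electrons, so the Cl₂/Cl⁻ couple is the cathode; the Li⁺/Li couple is the anode.
E°cell = E°(cathode) − E°(anode) = +1.35 − (−3.04) = +4.39 V.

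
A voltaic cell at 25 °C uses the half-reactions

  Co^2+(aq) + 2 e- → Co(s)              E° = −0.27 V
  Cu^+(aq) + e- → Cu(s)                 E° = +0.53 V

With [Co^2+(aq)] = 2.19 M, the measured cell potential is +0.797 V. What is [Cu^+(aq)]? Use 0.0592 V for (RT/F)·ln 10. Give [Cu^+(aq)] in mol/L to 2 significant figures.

Cu⁺/Cu is the cathode (higher E°); E°cell = +0.53 − (−0.27) = +0.80 V with n = 2.
Since E = E° − (0.0592/n)·log Q, log Q = n(E° − E)/0.0592 = 0.101.
Balancing electrons gives 2 Cu^+(aq) + Co(s) → 2 Cu(s) + Co^2+(aq); thus Q = [Co^2+(aq)] / [Cu^+(aq)]^2.
Isolating [Cu^+(aq)] in Q = 10^{0.101} yields log [Cu^+(aq)] = 0.120, i.e. 1.3 M.

1.3 M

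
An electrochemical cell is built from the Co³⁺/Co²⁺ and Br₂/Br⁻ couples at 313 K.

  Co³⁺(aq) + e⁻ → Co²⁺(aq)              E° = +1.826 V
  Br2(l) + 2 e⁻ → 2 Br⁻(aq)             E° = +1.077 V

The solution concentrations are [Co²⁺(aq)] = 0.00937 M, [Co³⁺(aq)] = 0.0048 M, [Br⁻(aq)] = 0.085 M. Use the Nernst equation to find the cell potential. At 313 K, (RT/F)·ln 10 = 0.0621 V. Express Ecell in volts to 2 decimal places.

Since E°(Co³⁺/Co²⁺) > E°(Br₂/Br⁻), Co³⁺/Co²⁺ serves as the cathode.
E°cell = E°cat − E°an = +1.826 − (+1.077) = +0.749 V; n = 2.
For the overall reaction 2 Co³⁺(aq) + 2 Br⁻(aq) → 2 Co²⁺(aq) + Br2(l), Q = [Co²⁺(aq)]^2 / ([Co³⁺(aq)]^2·[Br⁻(aq)]^2) = 527, giving log Q = 2.722.
E = E° − (0.0621/n)·log Q = +0.749 − (0.0621/2)(2.722) = +0.66 V.

+0.66 V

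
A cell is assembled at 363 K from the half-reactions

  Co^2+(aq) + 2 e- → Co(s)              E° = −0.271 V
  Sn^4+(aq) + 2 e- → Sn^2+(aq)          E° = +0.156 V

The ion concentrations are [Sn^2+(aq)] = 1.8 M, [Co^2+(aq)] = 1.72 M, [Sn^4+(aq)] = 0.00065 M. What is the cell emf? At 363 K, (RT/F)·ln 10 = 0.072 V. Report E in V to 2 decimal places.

Sn⁴⁺/Sn²⁺ is reduced (cathode, E° = +0.156 V) and Co²⁺/Co is oxidized (anode).
E°cell = +0.156 − (−0.271) = +0.427 V, with n = 2 electrons transferred.
The balanced reaction is Sn^4+(aq) + Co(s) → Sn^2+(aq) + Co^2+(aq), so Q = ([Sn^2+(aq)]·[Co^2+(aq)]) / [Sn^4+(aq)] = 4.76×10^3 and log Q = 3.678.
Applying E = E° − (RT ln10/nF)·log Q gives +0.427 − (0.072/2)(3.678) = +0.29 V.

+0.29 V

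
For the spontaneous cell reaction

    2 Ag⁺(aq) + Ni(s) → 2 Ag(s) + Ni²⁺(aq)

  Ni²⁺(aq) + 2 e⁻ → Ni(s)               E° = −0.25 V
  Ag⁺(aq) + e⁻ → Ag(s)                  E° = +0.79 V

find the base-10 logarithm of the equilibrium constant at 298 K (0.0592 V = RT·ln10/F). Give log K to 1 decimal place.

log K = 35.1

The Ag⁺/Ag couple is reduced (cathode); E°cell = +0.79 − (−0.25) = +1.04 V with n = 2.
At equilibrium E = 0, so log K = nE°cell / 0.0592 = (2)(+1.04) / 0.0592 = 35.1.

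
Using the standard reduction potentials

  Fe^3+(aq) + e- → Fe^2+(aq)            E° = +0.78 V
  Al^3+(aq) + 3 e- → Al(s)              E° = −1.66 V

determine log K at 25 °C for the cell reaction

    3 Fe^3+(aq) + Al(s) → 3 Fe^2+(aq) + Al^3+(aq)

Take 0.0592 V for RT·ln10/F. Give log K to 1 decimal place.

The Fe³⁺/Fe²⁺ couple is reduced (cathode); E°cell = +0.78 − (−1.66) = +2.44 V with n = 3.
At equilibrium E = 0, so log K = nE°cell / 0.0592 = (3)(+2.44) / 0.0592 = 123.6.

log K = 123.6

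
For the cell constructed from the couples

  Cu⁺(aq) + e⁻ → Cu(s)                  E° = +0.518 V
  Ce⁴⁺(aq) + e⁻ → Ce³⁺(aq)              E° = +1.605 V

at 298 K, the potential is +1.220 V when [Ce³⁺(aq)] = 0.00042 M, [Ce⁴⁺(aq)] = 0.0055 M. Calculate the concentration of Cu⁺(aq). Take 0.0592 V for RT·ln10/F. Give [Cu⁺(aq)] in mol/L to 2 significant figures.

0.074 M

With Ce⁴⁺/Ce³⁺ at the cathode and Cu⁺/Cu at the anode, E°cell = +1.605 − (+0.518) = +1.087 V (n = 1).
From the Nernst equation, log Q = n(E° − E)/0.0592 = 1·(+1.087 − (+1.220))/0.0592 = −2.247.
For Ce⁴⁺(aq) + Cu(s) → Ce³⁺(aq) + Cu⁺(aq), the reaction quotient is Q = ([Ce³⁺(aq)]·[Cu⁺(aq)]) / [Ce⁴⁺(aq)].
Substituting the known concentrations and solving, log [Cu⁺(aq)] = −1.130 and [Cu⁺(aq)] = 0.074 M.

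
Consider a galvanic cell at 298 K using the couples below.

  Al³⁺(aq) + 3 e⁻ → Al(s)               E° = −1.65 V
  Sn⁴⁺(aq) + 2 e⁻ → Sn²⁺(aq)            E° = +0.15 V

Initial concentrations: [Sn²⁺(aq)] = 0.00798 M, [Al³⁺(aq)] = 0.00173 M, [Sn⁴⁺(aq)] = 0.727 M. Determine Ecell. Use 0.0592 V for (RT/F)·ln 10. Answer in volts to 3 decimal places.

Since E°(Sn⁴⁺/Sn²⁺) > E°(Al³⁺/Al), Sn⁴⁺/Sn²⁺ serves as the cathode.
The standard potential is +0.15 − (−1.65) = +1.80 V and the balanced reaction transfers n = 6 electrons.
For the overall reaction 3 Sn⁴⁺(aq) + 2 Al(s) → 3 Sn²⁺(aq) + 2 Al³⁺(aq), Q = ([Sn²⁺(aq)]^3·[Al³⁺(aq)]^2) / [Sn⁴⁺(aq)]^3 = 3.96×10^−12, giving log Q = −11.403.
Applying E = E° − (RT ln10/nF)·log Q gives +1.80 − (0.0592/6)(−11.403) = +1.913 V.

+1.913 V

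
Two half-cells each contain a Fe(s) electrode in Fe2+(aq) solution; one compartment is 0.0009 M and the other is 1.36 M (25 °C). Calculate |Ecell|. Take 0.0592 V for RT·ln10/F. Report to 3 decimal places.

For a concentration cell E°cell = 0, since both electrodes use the same couple.
The compartment with the higher Fe2+(aq) concentration (1.36 M) acts as the cathode; ions are reduced there and produced at the dilute (0.0009 M) anode.
With n = 2, Ecell = −(0.0592/2)·log([dilute]/[conc]) = −(0.0592/2)·log(0.0009/1.36) = +0.094 V.

0.094 V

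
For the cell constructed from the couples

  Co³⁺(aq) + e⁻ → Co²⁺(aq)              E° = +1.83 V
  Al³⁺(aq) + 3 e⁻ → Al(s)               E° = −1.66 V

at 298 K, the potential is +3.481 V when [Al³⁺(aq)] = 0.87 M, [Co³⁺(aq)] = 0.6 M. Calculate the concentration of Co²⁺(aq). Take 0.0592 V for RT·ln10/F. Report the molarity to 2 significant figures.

With Co³⁺/Co²⁺ at the cathode and Al³⁺/Al at the anode, E°cell = +1.83 − (−1.66) = +3.49 V (n = 3).
Rearranging E = E° − (0.0592/n)·log Q gives log Q = 3(+3.49 − (+3.481))/0.0592 = 0.456.
For 3 Co³⁺(aq) + Al(s) → 3 Co²⁺(aq) + Al³⁺(aq), the reaction quotient is Q = ([Co²⁺(aq)]^3·[Al³⁺(aq)]) / [Co³⁺(aq)]^3.
Isolating [Co²⁺(aq)] in Q = 10^{0.456} yields log [Co²⁺(aq)] = −0.050, i.e. 0.89 M.

0.89 M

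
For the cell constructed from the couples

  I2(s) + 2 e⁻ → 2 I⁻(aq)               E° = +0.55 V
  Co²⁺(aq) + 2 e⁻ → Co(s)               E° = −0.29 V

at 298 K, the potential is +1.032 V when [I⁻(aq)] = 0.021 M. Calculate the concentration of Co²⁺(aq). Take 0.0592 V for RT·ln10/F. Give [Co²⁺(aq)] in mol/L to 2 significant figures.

I₂/I⁻ is the cathode (higher E°); E°cell = +0.55 − (−0.29) = +0.84 V with n = 2.
Since E = E° − (0.0592/n)·log Q, log Q = n(E° − E)/0.0592 = −6.486.
For I2(s) + Co(s) → 2 I⁻(aq) + Co²⁺(aq), the reaction quotient is Q = [I⁻(aq)]^2·[Co²⁺(aq)].
Solving for the unknown gives log [Co²⁺(aq)] = −3.130, so [Co²⁺(aq)] ≈ 0.00074 M.

0.00074 M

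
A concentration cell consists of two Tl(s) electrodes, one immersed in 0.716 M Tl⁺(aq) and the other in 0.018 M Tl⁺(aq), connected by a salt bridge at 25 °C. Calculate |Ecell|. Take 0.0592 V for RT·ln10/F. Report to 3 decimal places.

For a concentration cell E°cell = 0, since both electrodes use the same couple.
The compartment with the higher Tl⁺(aq) concentration (0.716 M) acts as the cathode; ions are reduced there and produced at the dilute (0.018 M) anode.
With n = 1, Ecell = −(0.0592/1)·log([dilute]/[conc]) = −(0.0592/1)·log(0.018/0.716) = +0.095 V.

0.095 V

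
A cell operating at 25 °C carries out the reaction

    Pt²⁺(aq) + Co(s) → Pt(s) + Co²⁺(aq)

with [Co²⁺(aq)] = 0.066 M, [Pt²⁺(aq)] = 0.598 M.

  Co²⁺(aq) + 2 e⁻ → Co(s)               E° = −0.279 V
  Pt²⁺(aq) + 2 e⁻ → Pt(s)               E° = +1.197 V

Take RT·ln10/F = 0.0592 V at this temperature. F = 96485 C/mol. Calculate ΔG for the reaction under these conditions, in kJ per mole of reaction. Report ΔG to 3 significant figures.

With Pt²⁺/Pt reduced at the cathode, E°cell = +1.197 − (−0.279) = +1.476 V and n = 2.
The reaction quotient is [Co²⁺(aq)] / [Pt²⁺(aq)] = 0.11; by Nernst, E = +1.476 − (0.0592/2)(−0.957) = +1.5043 V.
Finally ΔG = −nFE = −(2)(96485 C/mol)(+1.5043 V) = −290 kJ/mol.

−290 kJ/mol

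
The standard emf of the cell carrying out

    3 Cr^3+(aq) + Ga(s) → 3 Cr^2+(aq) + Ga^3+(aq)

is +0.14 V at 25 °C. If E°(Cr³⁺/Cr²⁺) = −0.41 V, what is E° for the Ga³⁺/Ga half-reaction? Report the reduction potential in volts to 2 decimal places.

−0.55 V

In the reaction as written the Cr³⁺/Cr²⁺ couple is reduced (cathode) and Ga³⁺/Ga is oxidized (anode), so E°cell = E°(Cr³⁺/Cr²⁺) − E°(Ga³⁺/Ga).
E°(Ga³⁺/Ga) = E°(cathode) − E°cell = −0.41 − (+0.14) = −0.55 V.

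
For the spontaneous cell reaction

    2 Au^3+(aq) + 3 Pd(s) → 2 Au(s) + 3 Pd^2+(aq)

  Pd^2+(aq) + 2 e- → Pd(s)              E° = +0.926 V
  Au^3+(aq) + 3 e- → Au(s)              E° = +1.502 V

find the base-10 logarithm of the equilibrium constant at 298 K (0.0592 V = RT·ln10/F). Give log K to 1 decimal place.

The Au³⁺/Au couple is reduced (cathode); E°cell = +1.502 − (+0.926) = +0.576 V with n = 6.
At equilibrium E = 0, so log K = nE°cell / 0.0592 = (6)(+0.576) / 0.0592 = 58.4.

log K = 58.4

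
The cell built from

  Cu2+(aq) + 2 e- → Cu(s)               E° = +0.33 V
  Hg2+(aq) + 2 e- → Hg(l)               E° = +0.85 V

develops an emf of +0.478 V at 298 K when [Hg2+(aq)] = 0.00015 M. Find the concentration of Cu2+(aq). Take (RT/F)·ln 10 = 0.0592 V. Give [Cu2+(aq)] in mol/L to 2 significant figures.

0.0039 M

Hg²⁺/Hg is the cathode (higher E°); E°cell = +0.85 − (+0.33) = +0.52 V with n = 2.
From the Nernst equation, log Q = n(E° − E)/0.0592 = 2·(+0.52 − (+0.478))/0.0592 = 1.419.
The balanced reaction is Hg2+(aq) + Cu(s) → Hg(l) + Cu2+(aq), so Q = [Cu2+(aq)] / [Hg2+(aq)].
Isolating [Cu2+(aq)] in Q = 10^{1.419} yields log [Cu2+(aq)] = −2.405, i.e. 0.0039 M.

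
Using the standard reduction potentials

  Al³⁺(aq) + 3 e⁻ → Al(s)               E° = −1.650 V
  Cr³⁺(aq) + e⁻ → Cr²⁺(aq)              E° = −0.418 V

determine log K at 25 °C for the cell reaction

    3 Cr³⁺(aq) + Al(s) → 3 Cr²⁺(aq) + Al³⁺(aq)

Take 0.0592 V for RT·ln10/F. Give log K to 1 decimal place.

The Cr³⁺/Cr²⁺ couple is reduced (cathode); E°cell = −0.418 − (−1.650) = +1.232 V with n = 3.
At equilibrium E = 0, so log K = nE°cell / 0.0592 = (3)(+1.232) / 0.0592 = 62.4.

log K = 62.4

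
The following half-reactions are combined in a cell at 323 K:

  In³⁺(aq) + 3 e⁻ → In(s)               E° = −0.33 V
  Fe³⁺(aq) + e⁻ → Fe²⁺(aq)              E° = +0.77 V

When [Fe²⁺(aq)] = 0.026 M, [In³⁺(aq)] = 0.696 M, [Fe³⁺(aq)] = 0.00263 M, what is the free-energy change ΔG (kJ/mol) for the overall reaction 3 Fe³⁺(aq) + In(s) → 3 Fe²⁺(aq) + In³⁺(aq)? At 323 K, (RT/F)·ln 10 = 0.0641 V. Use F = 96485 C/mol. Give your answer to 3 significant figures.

−301 kJ/mol

E°cell = +0.77 − (−0.33) = +1.10 V; the balanced reaction transfers n = 3 electrons.
Here Q = ([Fe²⁺(aq)]^3·[In³⁺(aq)]) / [Fe³⁺(aq)]^3 = 672 (log Q = 2.828), giving E = +1.10 − (0.0641/3)·(2.828) = +1.0396 V.
ΔG = −nFE = −(3)(96485)(+1.0396) J/mol = −301 kJ/mol.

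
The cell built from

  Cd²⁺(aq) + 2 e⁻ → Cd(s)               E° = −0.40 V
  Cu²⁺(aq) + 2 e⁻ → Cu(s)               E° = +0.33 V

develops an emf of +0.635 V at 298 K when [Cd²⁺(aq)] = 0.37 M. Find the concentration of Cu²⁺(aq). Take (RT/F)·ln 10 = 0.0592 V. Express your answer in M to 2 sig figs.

0.00023 M

Cu²⁺/Cu is the cathode (higher E°); E°cell = +0.33 − (−0.40) = +0.73 V with n = 2.
From the Nernst equation, log Q = n(E° − E)/0.0592 = 2·(+0.73 − (+0.635))/0.0592 = 3.209.
For Cu²⁺(aq) + Cd(s) → Cu(s) + Cd²⁺(aq), the reaction quotient is Q = [Cd²⁺(aq)] / [Cu²⁺(aq)].
Solving for the unknown gives log [Cu²⁺(aq)] = −3.641, so [Cu²⁺(aq)] ≈ 0.00023 M.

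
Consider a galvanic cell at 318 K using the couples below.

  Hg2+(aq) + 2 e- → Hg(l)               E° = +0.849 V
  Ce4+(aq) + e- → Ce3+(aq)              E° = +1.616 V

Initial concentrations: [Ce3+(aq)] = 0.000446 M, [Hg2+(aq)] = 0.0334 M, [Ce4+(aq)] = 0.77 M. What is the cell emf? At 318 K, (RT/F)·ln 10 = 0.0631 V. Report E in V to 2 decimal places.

Ce⁴⁺/Ce³⁺ is reduced (cathode, E° = +1.616 V) and Hg²⁺/Hg is oxidized (anode).
E°cell = E°cat − E°an = +1.616 − (+0.849) = +0.767 V; n = 2.
Balancing gives 2 Ce4+(aq) + Hg(l) → 2 Ce3+(aq) + Hg2+(aq); hence Q = ([Ce3+(aq)]^2·[Hg2+(aq)]) / [Ce4+(aq)]^2 = 1.12×10^−8 (log Q = −7.951).
Applying E = E° − (RT ln10/nF)·log Q gives +0.767 − (0.0631/2)(−7.951) = +1.02 V.

+1.02 V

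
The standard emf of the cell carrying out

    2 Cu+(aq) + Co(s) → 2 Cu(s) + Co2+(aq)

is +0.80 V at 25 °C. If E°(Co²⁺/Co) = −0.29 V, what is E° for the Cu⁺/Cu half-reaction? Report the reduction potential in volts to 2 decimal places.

In the reaction as written the Cu⁺/Cu couple is reduced (cathode) and Co²⁺/Co is oxidized (anode), so E°cell = E°(Cu⁺/Cu) − E°(Co²⁺/Co).
E°(Cu⁺/Cu) = E°cell + E°(anode) = +0.80 + (−0.29) = +0.51 V.

+0.51 V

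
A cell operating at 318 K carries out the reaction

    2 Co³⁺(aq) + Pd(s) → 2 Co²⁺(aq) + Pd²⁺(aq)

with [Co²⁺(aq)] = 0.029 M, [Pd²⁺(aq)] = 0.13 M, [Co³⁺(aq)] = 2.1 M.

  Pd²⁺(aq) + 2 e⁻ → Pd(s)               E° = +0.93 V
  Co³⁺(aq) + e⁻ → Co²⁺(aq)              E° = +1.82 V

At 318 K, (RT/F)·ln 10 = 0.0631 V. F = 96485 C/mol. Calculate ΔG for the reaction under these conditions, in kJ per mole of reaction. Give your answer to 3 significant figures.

−200 kJ/mol

E°cell = +1.82 − (+0.93) = +0.89 V; the balanced reaction transfers n = 2 electrons.
The reaction quotient is ([Co²⁺(aq)]^2·[Pd²⁺(aq)]) / [Co³⁺(aq)]^2 = 2.48×10^−5; by Nernst, E = +0.89 − (0.0631/2)(−4.606) = +1.0353 V.
Then ΔG = −nFE = −2 × 96485 × +1.0353 J/mol = −200 kJ/mol.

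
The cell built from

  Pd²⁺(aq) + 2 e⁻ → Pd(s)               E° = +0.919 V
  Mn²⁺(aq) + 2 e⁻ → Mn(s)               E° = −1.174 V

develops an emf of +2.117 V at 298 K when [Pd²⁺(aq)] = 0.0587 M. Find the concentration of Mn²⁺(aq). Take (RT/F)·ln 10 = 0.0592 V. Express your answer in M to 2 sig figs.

The Pd²⁺/Pd couple has the larger reduction potential, so it is the cathode: E°cell = +0.919 − (−1.174) = +2.093 V and n = 2.
From the Nernst equation, log Q = n(E° − E)/0.0592 = 2·(+2.093 − (+2.117))/0.0592 = −0.811.
The balanced reaction is Pd²⁺(aq) + Mn(s) → Pd(s) + Mn²⁺(aq), so Q = [Mn²⁺(aq)] / [Pd²⁺(aq)].
Substituting the known concentrations and solving, log [Mn²⁺(aq)] = −2.042 and [Mn²⁺(aq)] = 0.0091 M.

0.0091 M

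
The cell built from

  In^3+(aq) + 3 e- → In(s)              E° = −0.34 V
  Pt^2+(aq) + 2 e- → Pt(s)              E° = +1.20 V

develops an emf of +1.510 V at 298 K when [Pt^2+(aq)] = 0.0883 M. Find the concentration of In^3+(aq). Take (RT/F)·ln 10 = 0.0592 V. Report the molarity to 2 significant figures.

0.87 M

With Pt²⁺/Pt at the cathode and In³⁺/In at the anode, E°cell = +1.20 − (−0.34) = +1.54 V (n = 6).
From the Nernst equation, log Q = n(E° − E)/0.0592 = 6·(+1.54 − (+1.510))/0.0592 = 3.041.
The balanced reaction is 3 Pt^2+(aq) + 2 In(s) → 3 Pt(s) + 2 In^3+(aq), so Q = [In^3+(aq)]^2 / [Pt^2+(aq)]^3.
Solving for the unknown gives log [In^3+(aq)] = −0.061, so [In^3+(aq)] ≈ 0.87 M.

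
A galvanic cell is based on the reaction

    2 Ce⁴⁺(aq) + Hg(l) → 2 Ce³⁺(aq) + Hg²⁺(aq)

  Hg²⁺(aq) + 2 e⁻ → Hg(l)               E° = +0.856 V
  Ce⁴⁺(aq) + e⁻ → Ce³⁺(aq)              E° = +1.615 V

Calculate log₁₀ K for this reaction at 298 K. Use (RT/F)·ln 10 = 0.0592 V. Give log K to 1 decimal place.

The Ce⁴⁺/Ce³⁺ couple is reduced (cathode); E°cell = +1.615 − (+0.856) = +0.759 V with n = 2.
At equilibrium E = 0, so log K = nE°cell / 0.0592 = (2)(+0.759) / 0.0592 = 25.6.

log K = 25.6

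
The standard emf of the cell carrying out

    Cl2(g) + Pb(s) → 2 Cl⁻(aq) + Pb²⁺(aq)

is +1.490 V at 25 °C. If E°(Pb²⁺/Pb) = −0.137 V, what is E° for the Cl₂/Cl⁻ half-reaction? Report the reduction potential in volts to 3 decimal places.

In the reaction as written the Cl₂/Cl⁻ couple is reduced (cathode) and Pb²⁺/Pb is oxidized (anode), so E°cell = E°(Cl₂/Cl⁻) − E°(Pb²⁺/Pb).
E°(Cl₂/Cl⁻) = E°cell + E°(anode) = +1.490 + (−0.137) = +1.353 V.

+1.353 V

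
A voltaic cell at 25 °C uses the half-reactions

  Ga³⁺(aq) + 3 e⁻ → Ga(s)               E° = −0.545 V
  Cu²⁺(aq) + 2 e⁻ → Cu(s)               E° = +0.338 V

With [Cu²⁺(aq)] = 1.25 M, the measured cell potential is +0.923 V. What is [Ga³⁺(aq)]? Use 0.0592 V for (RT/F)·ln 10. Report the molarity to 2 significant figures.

0.013 M

The Cu²⁺/Cu couple has the larger reduction potential, so it is the cathode: E°cell = +0.338 − (−0.545) = +0.883 V and n = 6.
From the Nernst equation, log Q = n(E° − E)/0.0592 = 6·(+0.883 − (+0.923))/0.0592 = −4.054.
For 3 Cu²⁺(aq) + 2 Ga(s) → 3 Cu(s) + 2 Ga³⁺(aq), the reaction quotient is Q = [Ga³⁺(aq)]^2 / [Cu²⁺(aq)]^3.
Solving for the unknown gives log [Ga³⁺(aq)] = −1.882, so [Ga³⁺(aq)] ≈ 0.013 M.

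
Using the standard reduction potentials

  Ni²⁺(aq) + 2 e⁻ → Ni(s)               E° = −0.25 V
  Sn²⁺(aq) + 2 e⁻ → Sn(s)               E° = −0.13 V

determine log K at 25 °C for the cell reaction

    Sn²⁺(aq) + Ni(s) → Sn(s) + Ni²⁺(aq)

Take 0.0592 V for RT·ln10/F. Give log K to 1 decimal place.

The Sn²⁺/Sn couple is reduced (cathode); E°cell = −0.13 − (−0.25) = +0.12 V with n = 2.
At equilibrium E = 0, so log K = nE°cell / 0.0592 = (2)(+0.12) / 0.0592 = 4.1.

log K = 4.1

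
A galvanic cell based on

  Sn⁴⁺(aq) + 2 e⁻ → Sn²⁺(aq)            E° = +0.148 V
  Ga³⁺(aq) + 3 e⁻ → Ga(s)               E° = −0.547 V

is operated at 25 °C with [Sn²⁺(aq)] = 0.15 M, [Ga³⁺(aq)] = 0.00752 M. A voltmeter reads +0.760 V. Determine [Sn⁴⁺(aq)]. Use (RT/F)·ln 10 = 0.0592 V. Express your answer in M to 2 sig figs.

The Sn⁴⁺/Sn²⁺ couple has the larger reduction potential, so it is the cathode: E°cell = +0.148 − (−0.547) = +0.695 V and n = 6.
From the Nernst equation, log Q = n(E° − E)/0.0592 = 6·(+0.695 − (+0.760))/0.0592 = −6.588.
The balanced reaction is 3 Sn⁴⁺(aq) + 2 Ga(s) → 3 Sn²⁺(aq) + 2 Ga³⁺(aq), so Q = ([Sn²⁺(aq)]^3·[Ga³⁺(aq)]^2) / [Sn⁴⁺(aq)]^3.
Substituting the known concentrations and solving, log [Sn⁴⁺(aq)] = −0.044 and [Sn⁴⁺(aq)] = 0.90 M.

0.90 M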